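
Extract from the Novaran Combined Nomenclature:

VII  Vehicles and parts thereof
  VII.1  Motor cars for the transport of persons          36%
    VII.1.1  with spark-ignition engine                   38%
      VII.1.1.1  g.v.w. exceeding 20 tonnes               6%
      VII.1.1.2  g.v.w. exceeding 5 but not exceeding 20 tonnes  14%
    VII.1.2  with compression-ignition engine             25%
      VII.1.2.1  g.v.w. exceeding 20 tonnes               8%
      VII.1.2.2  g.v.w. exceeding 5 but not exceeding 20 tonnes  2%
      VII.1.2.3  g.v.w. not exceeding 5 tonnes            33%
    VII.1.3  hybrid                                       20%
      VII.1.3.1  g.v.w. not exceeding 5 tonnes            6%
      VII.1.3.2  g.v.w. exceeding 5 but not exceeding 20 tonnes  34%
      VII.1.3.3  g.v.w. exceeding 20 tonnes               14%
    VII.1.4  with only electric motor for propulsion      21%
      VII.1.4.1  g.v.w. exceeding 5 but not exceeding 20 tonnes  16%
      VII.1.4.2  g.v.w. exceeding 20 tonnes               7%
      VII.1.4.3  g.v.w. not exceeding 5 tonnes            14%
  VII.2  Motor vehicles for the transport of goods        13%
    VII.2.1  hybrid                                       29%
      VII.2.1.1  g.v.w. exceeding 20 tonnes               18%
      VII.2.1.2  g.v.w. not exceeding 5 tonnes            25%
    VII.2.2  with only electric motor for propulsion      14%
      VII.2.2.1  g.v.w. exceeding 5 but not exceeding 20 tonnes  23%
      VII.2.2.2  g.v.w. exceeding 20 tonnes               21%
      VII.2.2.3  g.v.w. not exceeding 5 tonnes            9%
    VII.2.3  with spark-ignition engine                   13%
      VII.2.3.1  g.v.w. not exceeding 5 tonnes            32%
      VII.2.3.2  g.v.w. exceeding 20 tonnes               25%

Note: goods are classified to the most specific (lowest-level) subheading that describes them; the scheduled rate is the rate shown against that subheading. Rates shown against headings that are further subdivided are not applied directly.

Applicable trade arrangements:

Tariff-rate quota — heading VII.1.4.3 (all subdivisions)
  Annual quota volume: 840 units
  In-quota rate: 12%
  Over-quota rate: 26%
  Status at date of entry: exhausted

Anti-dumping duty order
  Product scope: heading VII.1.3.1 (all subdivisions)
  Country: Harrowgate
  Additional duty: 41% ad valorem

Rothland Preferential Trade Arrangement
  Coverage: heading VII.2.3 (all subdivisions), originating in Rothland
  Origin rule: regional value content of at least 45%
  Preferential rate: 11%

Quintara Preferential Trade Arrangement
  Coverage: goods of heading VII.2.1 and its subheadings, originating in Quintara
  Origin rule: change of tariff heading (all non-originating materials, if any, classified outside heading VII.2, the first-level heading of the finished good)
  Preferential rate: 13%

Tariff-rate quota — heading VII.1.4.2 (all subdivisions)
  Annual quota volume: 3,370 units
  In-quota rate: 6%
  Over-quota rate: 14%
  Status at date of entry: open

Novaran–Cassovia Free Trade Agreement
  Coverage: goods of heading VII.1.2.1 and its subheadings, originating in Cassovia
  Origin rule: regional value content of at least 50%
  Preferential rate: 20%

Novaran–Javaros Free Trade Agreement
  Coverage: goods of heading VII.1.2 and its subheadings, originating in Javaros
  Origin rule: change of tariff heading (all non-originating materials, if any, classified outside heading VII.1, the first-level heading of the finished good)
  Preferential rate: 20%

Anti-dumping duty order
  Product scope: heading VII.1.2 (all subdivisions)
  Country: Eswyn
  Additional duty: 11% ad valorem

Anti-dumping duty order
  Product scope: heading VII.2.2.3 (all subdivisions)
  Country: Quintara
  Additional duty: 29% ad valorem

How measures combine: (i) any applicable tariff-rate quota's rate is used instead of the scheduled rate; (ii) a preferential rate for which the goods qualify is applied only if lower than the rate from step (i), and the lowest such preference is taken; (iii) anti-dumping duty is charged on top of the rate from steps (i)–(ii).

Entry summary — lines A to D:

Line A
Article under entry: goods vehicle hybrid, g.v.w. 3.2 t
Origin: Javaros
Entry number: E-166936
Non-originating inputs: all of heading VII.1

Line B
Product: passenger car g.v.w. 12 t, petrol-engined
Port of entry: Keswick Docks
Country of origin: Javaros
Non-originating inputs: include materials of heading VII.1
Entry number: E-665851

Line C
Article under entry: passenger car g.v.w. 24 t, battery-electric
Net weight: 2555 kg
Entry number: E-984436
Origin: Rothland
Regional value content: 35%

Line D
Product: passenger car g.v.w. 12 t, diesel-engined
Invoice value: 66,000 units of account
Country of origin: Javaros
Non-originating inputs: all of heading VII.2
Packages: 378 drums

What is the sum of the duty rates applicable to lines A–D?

Line A: goods vehicle → VII.2; hybrid → VII.2.1; g.v.w. 3.2 t → VII.2.1.2. Scheduled 25%. Javaros agreement on VII.1.2: VII.2.1.2 not covered. → 25%.
Line B: passenger car → VII.1; petrol-engined → VII.1.1; g.v.w. 12 t → VII.1.1.2. Scheduled 14%. Javaros agreement on VII.1.2: VII.1.1.2 not covered. → 14%.
Line C: passenger car → VII.1; battery-electric → VII.1.4; g.v.w. 24 t → VII.1.4.2. Scheduled 7%. quota on VII.1.4.2 open → in-quota 6%; Rothland agreement on VII.2.3: VII.1.4.2 not covered. → 6%.
Line D: passenger car → VII.1; diesel-engined → VII.1.2; g.v.w. 12 t → VII.1.2.2. Scheduled 2%. Javaros agreement on VII.1.2: CTH met → 20% available; preference 20% not lower than 2% → no reduction. → 2%.
Sum: 25% + 14% + 6% + 2% = 47%.

47%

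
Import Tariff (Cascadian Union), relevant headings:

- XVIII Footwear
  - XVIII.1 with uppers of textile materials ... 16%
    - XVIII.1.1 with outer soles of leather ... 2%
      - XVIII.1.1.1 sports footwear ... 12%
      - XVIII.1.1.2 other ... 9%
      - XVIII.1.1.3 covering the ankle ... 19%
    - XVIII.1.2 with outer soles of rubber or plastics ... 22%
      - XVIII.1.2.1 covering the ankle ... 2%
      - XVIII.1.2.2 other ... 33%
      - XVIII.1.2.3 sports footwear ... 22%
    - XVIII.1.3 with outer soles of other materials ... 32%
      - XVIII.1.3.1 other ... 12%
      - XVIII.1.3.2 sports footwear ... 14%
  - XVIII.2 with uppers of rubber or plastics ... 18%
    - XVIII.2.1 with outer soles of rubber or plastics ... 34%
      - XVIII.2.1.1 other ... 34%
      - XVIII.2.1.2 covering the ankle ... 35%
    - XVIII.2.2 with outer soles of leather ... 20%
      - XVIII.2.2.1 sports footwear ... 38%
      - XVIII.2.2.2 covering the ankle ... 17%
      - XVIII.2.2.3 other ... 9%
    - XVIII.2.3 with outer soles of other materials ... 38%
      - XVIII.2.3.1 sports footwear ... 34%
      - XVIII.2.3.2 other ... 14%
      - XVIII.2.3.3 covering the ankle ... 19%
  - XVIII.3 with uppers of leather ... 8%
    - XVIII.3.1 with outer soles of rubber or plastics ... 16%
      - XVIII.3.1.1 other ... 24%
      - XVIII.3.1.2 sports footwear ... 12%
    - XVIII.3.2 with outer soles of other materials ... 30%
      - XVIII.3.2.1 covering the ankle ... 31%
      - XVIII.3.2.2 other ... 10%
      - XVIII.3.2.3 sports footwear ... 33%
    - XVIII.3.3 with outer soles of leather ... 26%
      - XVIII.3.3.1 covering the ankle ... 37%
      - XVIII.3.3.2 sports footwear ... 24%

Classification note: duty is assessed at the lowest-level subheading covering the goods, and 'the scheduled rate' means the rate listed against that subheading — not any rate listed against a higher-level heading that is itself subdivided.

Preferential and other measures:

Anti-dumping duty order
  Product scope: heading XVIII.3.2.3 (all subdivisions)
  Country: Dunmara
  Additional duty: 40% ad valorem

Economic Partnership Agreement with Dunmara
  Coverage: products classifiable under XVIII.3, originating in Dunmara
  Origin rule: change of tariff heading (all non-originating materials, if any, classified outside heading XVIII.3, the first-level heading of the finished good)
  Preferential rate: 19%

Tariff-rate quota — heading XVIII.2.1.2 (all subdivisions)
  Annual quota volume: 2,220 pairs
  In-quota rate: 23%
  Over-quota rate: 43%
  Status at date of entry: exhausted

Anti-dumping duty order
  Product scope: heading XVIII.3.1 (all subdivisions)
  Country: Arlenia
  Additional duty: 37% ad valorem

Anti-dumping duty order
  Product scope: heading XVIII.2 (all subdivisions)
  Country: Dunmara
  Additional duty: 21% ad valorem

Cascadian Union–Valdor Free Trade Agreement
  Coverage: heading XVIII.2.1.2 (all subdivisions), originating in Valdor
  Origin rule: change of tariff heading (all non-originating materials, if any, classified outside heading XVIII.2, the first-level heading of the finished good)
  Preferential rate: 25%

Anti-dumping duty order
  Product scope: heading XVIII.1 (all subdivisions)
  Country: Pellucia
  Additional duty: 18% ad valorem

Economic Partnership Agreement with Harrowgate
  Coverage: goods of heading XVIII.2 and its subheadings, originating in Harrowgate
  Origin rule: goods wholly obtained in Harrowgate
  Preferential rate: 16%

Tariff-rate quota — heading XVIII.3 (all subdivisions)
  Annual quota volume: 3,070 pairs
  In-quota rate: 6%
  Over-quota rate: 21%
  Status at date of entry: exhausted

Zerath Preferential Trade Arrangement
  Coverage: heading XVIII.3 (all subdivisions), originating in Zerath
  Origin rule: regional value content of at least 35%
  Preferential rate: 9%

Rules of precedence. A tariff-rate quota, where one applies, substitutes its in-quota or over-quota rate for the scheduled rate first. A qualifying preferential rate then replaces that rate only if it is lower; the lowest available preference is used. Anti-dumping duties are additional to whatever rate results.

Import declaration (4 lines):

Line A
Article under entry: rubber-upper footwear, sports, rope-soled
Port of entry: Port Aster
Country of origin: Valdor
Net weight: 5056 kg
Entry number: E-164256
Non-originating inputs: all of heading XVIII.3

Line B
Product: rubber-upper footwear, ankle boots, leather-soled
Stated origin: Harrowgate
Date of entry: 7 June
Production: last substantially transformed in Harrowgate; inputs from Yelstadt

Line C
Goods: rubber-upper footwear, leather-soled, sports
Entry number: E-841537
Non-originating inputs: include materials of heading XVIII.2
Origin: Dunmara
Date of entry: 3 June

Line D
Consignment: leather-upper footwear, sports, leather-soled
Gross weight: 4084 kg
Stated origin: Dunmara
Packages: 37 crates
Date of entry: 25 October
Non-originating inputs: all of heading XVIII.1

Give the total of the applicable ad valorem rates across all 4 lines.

129%

Line A: rubber-upper → XVIII.2; rope-soled → XVIII.2.3; sports → XVIII.2.3.1. Scheduled 34%. Valdor agreement on XVIII.2.1.2: XVIII.2.3.1 not covered. → 34%.
Line B: rubber-upper → XVIII.2; leather-soled → XVIII.2.2; ankle boots → XVIII.2.2.2. Scheduled 17%. Harrowgate agreement on XVIII.2: not wholly obtained. → 17%.
Line C: rubber-upper → XVIII.2; leather-soled → XVIII.2.2; sports → XVIII.2.2.1. Scheduled 38%. Dunmara agreement on XVIII.3: XVIII.2.2.1 not covered; anti-dumping (Dunmara, XVIII.2): +21%; total 38% + 21% = 59%. → 59%.
Line D: leather-upper → XVIII.3; leather-soled → XVIII.3.3; sports → XVIII.3.3.2. Scheduled 24%. quota on XVIII.3 exhausted → over-quota 21%; Dunmara agreement on XVIII.3: CTH met → 19% available; preferential 19%. → 19%.
Sum: 34% + 17% + 59% + 19% = 129%.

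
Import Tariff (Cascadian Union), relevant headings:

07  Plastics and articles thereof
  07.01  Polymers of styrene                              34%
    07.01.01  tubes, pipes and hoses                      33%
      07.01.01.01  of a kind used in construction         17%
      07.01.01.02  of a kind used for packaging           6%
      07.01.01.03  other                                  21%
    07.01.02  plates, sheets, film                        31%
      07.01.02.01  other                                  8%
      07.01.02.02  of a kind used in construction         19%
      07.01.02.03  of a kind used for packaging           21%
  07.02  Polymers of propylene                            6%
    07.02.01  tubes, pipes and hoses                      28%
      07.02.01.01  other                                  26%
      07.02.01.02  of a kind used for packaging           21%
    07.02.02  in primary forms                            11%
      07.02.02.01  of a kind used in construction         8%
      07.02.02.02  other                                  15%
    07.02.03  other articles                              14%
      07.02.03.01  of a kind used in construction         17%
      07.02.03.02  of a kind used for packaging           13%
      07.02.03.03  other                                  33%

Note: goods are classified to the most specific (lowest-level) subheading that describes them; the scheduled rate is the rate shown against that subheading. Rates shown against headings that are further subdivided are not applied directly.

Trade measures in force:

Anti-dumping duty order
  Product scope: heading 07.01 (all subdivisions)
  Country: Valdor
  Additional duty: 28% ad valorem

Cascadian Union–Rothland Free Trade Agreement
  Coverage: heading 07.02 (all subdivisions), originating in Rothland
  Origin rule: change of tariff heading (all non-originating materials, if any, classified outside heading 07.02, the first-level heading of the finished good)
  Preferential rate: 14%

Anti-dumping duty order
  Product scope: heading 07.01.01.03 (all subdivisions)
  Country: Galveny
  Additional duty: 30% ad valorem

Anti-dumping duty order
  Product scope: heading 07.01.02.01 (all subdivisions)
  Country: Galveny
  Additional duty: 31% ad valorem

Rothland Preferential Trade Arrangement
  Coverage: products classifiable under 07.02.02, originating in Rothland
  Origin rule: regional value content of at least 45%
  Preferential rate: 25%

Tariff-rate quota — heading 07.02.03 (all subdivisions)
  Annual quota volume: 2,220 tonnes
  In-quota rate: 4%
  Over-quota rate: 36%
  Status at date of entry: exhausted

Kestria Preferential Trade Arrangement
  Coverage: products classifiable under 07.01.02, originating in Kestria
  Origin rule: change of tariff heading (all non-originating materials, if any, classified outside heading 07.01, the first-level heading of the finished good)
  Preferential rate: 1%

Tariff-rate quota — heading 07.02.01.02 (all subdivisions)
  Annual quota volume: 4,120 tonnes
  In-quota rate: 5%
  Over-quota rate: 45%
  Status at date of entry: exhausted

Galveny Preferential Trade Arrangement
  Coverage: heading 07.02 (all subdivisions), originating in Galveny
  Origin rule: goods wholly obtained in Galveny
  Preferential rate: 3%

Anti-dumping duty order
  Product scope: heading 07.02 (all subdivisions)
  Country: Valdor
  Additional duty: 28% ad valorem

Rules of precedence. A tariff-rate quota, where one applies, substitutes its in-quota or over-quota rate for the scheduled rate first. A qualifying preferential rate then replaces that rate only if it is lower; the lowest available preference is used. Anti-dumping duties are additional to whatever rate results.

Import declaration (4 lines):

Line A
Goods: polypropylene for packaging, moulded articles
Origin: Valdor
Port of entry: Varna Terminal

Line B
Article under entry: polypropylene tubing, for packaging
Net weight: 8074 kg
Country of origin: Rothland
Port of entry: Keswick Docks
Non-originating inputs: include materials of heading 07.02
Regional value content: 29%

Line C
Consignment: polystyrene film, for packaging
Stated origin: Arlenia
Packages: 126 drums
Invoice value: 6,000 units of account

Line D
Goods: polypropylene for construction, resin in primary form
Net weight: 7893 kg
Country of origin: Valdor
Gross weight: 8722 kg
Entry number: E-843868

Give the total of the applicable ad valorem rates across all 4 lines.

166%

Line A: polypropylene → 07.02; moulded articles → 07.02.03; for packaging → 07.02.03.02. Scheduled 13%. quota on 07.02.03 exhausted → over-quota 36%; anti-dumping (Valdor, 07.02): +28%; total 36% + 28% = 64%. → 64%.
Line B: polypropylene → 07.02; tubing → 07.02.01; for packaging → 07.02.01.02. Scheduled 21%. quota on 07.02.01.02 exhausted → over-quota 45%; Rothland agreement on 07.02: CTH not met; Rothland agreement on 07.02.02: 07.02.01.02 not covered. → 45%.
Line C: polystyrene → 07.01; film → 07.01.02; for packaging → 07.01.02.03. Scheduled 21%. No special measure applies. → 21%.
Line D: polypropylene → 07.02; resin in primary form → 07.02.02; for construction → 07.02.02.01. Scheduled 8%. anti-dumping (Valdor, 07.02): +28%; total 8% + 28% = 36%. → 36%.
Sum: 64% + 45% + 21% + 36% = 166%.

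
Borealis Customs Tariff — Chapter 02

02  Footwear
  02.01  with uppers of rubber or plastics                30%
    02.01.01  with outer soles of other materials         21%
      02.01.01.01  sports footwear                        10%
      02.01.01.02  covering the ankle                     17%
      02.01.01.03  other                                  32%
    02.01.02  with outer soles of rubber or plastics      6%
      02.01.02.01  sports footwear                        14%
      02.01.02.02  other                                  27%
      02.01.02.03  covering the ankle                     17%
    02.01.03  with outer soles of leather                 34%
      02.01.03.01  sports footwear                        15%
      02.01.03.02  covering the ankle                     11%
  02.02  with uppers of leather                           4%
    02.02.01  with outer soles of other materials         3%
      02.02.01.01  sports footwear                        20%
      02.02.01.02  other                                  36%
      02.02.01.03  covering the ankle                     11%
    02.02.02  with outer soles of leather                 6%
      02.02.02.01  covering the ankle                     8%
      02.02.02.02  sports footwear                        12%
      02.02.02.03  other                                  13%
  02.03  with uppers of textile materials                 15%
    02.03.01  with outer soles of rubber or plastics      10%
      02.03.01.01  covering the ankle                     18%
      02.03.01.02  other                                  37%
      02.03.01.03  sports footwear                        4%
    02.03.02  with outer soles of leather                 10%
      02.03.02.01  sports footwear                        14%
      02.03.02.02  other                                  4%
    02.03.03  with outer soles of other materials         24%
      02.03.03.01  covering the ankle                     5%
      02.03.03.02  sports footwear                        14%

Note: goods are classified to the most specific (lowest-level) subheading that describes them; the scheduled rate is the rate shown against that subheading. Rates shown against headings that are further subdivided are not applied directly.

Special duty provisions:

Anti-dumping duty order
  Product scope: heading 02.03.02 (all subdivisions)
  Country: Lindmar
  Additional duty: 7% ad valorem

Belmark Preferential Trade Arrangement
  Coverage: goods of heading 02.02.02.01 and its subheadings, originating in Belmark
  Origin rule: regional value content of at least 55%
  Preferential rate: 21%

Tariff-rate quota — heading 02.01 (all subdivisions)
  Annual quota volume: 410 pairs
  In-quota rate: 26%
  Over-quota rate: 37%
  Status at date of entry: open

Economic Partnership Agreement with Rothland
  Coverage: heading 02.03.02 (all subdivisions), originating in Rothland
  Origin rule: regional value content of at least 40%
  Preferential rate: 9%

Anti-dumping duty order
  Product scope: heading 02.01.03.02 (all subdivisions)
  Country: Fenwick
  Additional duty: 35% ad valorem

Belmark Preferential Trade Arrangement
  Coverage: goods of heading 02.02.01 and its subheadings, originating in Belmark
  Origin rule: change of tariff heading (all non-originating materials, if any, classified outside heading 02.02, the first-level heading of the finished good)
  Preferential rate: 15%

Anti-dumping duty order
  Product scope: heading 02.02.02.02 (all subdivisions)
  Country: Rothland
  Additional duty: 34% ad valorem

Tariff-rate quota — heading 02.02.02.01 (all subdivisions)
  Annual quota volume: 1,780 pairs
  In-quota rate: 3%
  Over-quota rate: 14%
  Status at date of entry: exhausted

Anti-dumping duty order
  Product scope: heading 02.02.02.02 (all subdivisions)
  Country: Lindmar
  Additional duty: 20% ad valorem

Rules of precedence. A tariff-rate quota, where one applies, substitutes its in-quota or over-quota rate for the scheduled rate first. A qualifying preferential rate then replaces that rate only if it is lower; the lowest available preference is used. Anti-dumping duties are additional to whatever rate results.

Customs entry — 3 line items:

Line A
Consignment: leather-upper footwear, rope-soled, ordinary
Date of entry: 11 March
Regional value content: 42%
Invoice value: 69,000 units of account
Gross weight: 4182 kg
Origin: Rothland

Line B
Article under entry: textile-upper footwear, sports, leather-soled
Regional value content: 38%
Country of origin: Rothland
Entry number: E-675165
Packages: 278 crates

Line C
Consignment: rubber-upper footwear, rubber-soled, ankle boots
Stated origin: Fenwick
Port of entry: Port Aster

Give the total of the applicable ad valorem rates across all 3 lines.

Line A: leather-upper → 02.02; rope-soled → 02.02.01; ordinary → 02.02.01.02. Scheduled 36%. Rothland agreement on 02.03.02: 02.02.01.02 not covered. → 36%.
Line B: textile-upper → 02.03; leather-soled → 02.03.02; sports → 02.03.02.01. Scheduled 14%. Rothland agreement on 02.03.02: RVC < 40%. → 14%.
Line C: rubber-upper → 02.01; rubber-soled → 02.01.02; ankle boots → 02.01.02.03. Scheduled 17%. quota on 02.01 open → in-quota 26%. → 26%.
Sum: 36% + 14% + 26% = 76%.

76%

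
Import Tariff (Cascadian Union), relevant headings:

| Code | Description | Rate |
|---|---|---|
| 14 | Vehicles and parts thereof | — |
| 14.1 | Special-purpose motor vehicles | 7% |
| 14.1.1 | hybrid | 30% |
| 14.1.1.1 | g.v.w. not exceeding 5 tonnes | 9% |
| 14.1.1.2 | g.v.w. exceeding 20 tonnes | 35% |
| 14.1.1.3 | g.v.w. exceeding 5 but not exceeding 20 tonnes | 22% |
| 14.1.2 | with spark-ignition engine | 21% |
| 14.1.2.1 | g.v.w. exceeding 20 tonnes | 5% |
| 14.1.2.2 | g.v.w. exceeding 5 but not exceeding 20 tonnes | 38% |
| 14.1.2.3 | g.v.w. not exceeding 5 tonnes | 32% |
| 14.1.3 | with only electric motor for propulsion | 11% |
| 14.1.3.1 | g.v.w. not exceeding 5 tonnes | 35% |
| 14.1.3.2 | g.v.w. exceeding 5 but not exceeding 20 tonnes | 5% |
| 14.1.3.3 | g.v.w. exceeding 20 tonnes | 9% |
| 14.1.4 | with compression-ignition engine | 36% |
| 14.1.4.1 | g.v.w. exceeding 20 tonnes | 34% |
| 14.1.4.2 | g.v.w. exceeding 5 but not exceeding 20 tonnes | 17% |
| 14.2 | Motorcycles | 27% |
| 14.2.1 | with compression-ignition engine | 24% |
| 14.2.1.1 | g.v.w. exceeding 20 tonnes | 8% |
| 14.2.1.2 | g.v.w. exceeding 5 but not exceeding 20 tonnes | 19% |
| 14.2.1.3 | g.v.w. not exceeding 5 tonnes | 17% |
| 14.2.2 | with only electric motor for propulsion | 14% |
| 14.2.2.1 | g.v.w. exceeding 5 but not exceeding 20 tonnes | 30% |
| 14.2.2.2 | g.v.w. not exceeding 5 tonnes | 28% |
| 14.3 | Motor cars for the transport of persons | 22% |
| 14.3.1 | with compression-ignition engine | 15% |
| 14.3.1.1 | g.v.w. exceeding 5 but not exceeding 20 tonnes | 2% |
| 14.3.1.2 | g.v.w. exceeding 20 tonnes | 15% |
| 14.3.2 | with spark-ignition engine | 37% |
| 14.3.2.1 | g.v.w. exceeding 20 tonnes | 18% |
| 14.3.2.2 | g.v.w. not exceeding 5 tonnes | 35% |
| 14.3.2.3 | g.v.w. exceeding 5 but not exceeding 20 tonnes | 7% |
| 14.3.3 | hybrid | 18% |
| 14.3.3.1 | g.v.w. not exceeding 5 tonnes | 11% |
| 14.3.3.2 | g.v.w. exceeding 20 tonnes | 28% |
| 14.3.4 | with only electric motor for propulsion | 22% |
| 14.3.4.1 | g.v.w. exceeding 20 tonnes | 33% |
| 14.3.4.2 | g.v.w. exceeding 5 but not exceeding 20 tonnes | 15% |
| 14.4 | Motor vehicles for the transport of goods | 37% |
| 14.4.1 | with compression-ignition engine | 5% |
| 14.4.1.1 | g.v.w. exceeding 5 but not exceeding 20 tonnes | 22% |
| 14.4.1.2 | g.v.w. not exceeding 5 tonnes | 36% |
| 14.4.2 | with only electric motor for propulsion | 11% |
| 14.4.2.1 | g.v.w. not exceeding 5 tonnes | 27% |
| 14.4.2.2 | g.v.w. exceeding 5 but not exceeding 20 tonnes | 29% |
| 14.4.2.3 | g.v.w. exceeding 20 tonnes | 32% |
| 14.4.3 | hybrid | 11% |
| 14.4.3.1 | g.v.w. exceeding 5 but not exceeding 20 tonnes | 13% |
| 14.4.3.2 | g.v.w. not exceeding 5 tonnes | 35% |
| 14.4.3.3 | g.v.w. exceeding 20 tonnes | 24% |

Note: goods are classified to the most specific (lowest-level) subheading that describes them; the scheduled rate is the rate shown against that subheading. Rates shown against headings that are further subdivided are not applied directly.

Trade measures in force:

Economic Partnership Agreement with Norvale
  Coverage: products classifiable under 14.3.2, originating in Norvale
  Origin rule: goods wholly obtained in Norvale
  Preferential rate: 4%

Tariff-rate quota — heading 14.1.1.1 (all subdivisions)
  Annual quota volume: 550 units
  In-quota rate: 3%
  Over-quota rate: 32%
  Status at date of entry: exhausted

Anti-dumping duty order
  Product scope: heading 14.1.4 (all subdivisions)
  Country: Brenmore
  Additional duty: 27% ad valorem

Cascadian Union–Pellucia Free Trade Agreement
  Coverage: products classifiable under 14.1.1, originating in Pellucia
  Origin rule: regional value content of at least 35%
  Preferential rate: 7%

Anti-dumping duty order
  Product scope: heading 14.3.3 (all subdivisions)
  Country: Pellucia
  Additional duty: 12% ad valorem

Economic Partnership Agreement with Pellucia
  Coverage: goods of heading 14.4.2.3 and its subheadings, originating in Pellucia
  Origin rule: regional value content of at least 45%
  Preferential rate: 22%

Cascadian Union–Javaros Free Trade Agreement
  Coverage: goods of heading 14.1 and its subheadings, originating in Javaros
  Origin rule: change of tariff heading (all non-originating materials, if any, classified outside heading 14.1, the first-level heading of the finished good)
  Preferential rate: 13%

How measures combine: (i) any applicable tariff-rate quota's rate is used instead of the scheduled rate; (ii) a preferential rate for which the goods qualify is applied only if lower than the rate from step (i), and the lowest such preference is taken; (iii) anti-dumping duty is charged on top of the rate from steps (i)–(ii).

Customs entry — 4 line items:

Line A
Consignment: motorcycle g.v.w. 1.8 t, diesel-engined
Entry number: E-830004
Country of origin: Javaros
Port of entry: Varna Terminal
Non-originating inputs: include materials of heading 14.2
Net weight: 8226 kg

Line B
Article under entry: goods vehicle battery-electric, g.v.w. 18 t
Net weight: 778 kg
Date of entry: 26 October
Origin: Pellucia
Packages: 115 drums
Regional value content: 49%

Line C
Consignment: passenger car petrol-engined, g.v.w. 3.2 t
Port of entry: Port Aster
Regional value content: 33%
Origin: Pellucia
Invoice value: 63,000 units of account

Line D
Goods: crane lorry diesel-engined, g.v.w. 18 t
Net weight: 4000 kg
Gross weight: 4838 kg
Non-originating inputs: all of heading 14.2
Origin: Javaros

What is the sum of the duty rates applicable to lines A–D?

94%

Line A: motorcycle → 14.2; diesel-engined → 14.2.1; g.v.w. 1.8 t → 14.2.1.3. Scheduled 17%. Javaros agreement on 14.1: 14.2.1.3 not covered. → 17%.
Line B: goods vehicle → 14.4; battery-electric → 14.4.2; g.v.w. 18 t → 14.4.2.2. Scheduled 29%. Pellucia agreement on 14.1.1: 14.4.2.2 not covered; Pellucia agreement on 14.4.2.3: 14.4.2.2 not covered. → 29%.
Line C: passenger car → 14.3; petrol-engined → 14.3.2; g.v.w. 3.2 t → 14.3.2.2. Scheduled 35%. Pellucia agreement on 14.1.1: 14.3.2.2 not covered; Pellucia agreement on 14.4.2.3: 14.3.2.2 not covered. → 35%.
Line D: crane lorry → 14.1; diesel-engined → 14.1.4; g.v.w. 18 t → 14.1.4.2. Scheduled 17%. Javaros agreement on 14.1: CTH met → 13% available; preferential 13%. → 13%.
Sum: 17% + 29% + 35% + 13% = 94%.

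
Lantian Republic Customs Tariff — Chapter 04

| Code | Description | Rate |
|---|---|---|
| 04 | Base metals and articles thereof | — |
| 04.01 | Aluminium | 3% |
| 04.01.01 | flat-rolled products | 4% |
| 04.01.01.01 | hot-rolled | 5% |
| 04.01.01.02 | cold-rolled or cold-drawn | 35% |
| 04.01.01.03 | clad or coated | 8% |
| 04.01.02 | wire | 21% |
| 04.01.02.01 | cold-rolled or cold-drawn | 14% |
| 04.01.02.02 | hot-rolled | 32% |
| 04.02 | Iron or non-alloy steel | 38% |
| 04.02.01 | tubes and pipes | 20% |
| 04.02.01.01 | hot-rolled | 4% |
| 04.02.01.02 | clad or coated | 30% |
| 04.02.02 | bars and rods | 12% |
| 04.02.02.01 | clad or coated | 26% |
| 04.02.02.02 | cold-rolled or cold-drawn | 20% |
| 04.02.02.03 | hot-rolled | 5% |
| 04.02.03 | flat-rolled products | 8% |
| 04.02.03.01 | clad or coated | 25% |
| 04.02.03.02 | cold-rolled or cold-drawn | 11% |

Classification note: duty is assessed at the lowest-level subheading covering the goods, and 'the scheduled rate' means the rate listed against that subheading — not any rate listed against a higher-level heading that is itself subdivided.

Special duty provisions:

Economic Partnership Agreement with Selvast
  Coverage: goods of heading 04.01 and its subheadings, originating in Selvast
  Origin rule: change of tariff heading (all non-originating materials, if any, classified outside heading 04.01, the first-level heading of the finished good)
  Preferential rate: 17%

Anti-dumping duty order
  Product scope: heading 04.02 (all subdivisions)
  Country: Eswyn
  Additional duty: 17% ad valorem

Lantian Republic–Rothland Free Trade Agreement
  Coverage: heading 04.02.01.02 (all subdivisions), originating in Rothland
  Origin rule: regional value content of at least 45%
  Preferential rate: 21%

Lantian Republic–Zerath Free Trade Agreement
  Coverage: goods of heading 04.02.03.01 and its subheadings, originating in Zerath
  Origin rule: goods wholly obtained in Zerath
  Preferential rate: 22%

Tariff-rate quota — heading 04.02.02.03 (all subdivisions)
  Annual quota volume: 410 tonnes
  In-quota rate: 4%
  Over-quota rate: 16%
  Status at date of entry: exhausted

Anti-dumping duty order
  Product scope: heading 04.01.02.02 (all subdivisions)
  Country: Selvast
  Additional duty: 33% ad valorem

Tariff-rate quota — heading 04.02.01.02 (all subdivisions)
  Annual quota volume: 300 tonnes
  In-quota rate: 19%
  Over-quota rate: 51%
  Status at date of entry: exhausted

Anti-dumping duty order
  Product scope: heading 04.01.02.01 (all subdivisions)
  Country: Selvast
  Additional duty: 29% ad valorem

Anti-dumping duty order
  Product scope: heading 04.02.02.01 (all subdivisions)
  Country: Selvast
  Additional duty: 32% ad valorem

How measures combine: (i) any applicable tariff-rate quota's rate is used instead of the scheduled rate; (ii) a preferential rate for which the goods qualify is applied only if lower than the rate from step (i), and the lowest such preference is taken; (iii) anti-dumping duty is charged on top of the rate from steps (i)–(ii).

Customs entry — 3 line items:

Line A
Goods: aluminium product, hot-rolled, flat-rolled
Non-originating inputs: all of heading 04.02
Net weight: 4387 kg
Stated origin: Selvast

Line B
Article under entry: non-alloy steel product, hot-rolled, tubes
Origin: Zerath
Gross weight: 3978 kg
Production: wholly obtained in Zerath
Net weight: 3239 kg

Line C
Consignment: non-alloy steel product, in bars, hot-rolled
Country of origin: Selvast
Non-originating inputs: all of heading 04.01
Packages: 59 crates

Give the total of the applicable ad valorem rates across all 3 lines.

Line A: aluminium → 04.01; flat-rolled → 04.01.01; hot-rolled → 04.01.01.01. Scheduled 5%. Selvast agreement on 04.01: CTH met → 17% available; preference 17% not lower than 5% → no reduction. → 5%.
Line B: non-alloy steel → 04.02; tubes → 04.02.01; hot-rolled → 04.02.01.01. Scheduled 4%. Zerath agreement on 04.02.03.01: 04.02.01.01 not covered. → 4%.
Line C: non-alloy steel → 04.02; in bars → 04.02.02; hot-rolled → 04.02.02.03. Scheduled 5%. quota on 04.02.02.03 exhausted → over-quota 16%; Selvast agreement on 04.01: 04.02.02.03 not covered. → 16%.
Sum: 5% + 4% + 16% = 25%.

25%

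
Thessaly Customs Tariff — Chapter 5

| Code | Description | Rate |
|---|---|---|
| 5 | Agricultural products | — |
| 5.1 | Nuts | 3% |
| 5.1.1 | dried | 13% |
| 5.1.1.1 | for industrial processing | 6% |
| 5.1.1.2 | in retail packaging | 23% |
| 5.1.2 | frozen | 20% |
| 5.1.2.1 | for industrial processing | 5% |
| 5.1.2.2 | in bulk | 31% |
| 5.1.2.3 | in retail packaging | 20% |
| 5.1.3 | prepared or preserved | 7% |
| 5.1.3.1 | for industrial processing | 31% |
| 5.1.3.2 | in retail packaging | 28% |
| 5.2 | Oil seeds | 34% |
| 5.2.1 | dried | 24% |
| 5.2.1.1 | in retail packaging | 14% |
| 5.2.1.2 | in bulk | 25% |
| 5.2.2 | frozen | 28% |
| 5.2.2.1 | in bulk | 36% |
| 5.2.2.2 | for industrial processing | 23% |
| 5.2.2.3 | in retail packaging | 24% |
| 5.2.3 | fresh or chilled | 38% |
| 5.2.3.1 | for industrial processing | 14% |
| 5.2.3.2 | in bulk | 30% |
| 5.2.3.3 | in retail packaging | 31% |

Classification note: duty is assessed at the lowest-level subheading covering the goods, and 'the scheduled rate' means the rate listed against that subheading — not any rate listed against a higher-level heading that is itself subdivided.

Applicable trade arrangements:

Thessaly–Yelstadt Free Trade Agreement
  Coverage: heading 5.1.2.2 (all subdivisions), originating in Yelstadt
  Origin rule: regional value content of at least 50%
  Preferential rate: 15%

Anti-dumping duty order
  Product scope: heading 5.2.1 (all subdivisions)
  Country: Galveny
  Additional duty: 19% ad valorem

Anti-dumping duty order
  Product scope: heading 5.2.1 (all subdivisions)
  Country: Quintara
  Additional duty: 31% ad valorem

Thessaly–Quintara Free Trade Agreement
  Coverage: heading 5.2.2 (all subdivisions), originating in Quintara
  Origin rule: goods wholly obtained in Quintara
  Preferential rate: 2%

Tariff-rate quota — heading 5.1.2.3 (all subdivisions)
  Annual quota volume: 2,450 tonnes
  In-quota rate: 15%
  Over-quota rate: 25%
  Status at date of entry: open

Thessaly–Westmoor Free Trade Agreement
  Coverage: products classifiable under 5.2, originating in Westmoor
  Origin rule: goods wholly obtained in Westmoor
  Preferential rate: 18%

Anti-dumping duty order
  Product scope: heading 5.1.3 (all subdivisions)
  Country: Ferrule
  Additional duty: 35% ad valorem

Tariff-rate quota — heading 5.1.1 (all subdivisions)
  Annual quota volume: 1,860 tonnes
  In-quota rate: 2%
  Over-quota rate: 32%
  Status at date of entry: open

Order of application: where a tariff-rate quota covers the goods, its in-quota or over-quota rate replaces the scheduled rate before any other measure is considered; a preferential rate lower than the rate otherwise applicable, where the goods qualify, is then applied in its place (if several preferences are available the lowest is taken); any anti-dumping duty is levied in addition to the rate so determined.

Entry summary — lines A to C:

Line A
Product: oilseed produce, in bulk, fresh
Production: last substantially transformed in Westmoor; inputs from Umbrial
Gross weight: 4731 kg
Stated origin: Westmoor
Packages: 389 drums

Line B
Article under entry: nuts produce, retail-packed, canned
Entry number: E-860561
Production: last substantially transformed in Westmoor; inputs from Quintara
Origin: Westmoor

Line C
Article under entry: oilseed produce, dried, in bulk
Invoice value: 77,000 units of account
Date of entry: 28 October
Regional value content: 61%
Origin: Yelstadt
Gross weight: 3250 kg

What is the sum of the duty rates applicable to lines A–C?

Line A: oilseed → 5.2; fresh → 5.2.3; in bulk → 5.2.3.2. Scheduled 30%. Westmoor agreement on 5.2: not wholly obtained. → 30%.
Line B: nuts → 5.1; canned → 5.1.3; retail-packed → 5.1.3.2. Scheduled 28%. Westmoor agreement on 5.2: 5.1.3.2 not covered. → 28%.
Line C: oilseed → 5.2; dried → 5.2.1; in bulk → 5.2.1.2. Scheduled 25%. Yelstadt agreement on 5.1.2.2: 5.2.1.2 not covered. → 25%.
Sum: 30% + 28% + 25% = 83%.

83%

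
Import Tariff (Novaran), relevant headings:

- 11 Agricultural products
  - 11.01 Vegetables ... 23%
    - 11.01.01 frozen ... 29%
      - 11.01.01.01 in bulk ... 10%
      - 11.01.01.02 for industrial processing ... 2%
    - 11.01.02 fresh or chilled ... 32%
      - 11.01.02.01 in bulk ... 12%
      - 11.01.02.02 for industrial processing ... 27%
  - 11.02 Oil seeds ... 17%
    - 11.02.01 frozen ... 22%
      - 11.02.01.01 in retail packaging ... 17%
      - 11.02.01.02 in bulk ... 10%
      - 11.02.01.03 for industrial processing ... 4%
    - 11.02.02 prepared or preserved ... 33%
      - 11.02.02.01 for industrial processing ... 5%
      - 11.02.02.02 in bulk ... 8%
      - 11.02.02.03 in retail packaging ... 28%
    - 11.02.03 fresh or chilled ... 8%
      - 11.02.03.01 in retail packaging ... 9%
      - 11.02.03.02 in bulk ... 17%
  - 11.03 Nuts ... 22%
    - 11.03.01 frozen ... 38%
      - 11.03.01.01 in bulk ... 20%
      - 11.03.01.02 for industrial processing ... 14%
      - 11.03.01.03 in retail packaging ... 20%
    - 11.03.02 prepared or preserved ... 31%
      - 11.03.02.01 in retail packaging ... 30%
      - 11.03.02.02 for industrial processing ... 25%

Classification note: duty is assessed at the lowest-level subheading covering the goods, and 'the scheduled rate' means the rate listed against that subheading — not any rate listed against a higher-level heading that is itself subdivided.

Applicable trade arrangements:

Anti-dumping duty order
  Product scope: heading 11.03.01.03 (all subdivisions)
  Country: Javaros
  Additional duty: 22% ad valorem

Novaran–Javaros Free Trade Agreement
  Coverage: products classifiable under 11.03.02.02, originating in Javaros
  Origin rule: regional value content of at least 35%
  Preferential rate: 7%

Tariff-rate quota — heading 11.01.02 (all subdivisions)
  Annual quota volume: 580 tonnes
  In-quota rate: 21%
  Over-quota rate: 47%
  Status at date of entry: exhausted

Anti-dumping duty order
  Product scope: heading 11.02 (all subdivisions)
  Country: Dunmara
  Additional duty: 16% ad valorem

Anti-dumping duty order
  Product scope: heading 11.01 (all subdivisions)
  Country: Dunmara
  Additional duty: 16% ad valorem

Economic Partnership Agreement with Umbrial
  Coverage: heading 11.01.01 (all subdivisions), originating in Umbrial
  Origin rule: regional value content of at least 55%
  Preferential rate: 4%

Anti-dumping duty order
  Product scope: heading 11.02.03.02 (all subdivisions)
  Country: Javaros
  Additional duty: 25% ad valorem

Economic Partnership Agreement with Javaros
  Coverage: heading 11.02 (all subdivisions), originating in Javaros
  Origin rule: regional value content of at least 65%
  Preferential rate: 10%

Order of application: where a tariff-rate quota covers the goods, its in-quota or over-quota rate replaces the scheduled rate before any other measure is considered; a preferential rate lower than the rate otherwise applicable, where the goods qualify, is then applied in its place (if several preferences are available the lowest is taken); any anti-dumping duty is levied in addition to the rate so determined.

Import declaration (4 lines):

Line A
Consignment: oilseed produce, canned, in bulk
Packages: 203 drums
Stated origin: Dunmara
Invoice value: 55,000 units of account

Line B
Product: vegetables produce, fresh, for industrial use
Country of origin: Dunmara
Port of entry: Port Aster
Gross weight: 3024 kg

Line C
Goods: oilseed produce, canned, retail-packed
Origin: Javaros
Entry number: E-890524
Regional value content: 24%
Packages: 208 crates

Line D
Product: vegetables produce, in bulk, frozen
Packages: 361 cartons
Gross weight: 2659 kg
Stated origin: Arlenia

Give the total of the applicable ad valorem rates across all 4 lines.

125%

Line A: oilseed → 11.02; canned → 11.02.02; in bulk → 11.02.02.02. Scheduled 8%. anti-dumping (Dunmara, 11.02): +16%; total 8% + 16% = 24%. → 24%.
Line B: vegetables → 11.01; fresh → 11.01.02; for industrial use → 11.01.02.02. Scheduled 27%. quota on 11.01.02 exhausted → over-quota 47%; anti-dumping (Dunmara, 11.01): +16%; total 47% + 16% = 63%. → 63%.
Line C: oilseed → 11.02; canned → 11.02.02; retail-packed → 11.02.02.03. Scheduled 28%. Javaros agreement on 11.03.02.02: 11.02.02.03 not covered; Javaros agreement on 11.02: RVC < 65%. → 28%.
Line D: vegetables → 11.01; frozen → 11.01.01; in bulk → 11.01.01.01. Scheduled 10%. No special measure applies. → 10%.
Sum: 24% + 63% + 28% + 10% = 125%.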